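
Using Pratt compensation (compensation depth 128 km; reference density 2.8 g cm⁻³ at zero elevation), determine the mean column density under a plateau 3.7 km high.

2.72 g cm⁻³

Pratt balance: ρ_ref D = ρ (D + h).
ρ = ρ_ref D/(D + h) = 2.8 × 128 km/(128 km + 3.7 km) = 2.72 g cm⁻³.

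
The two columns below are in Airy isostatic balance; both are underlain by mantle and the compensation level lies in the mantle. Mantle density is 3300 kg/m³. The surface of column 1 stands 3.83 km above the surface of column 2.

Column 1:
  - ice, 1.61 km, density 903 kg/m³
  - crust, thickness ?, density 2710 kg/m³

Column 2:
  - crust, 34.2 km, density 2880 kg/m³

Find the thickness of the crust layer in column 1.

Take the compensation level at the base of the deeper column (depth z_c below the surface of column 1) and equate Σ ρ_i t_i down to z_c; mantle fills any gap and the z_c terms cancel.
Column 1: 1.61×903 + x×2710 + (z_c − 1.61 − x)×3300
Column 2: 3.83×0 + 34.2×2880 + (z_c − 3.83 − 34.2)×3300
The z_c×3300 term appears on both sides and cancels. Collect the known terms of each column as K = Σ(ρt)_known − 3300 × (depth of known layers): K_1 = 1453.83 − 3300×1.61 = −3859.17; K_2 = 98496 − 3300×(3.83 + 34.2) = −27003.
Balance: K_1 − x×(3300 − 2710) = K_2, so x = (K_1 − K_2)/(3300 − 2710) = 23143.8/590 = 39.2 km.

39.2 km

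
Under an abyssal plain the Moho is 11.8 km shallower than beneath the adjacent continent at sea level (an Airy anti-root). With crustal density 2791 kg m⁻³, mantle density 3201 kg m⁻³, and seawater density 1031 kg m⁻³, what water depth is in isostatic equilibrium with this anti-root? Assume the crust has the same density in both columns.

Replacing a thickness d of crust by seawater at the top must be balanced by replacing crust with mantle at the base: d (ρ_c − ρ_w) = a (ρ_m − ρ_c).
d = a (ρ_m − ρ_c)/(ρ_c − ρ_w) = 11.8 km × 410/1760 = 2.75 km.

2.75 km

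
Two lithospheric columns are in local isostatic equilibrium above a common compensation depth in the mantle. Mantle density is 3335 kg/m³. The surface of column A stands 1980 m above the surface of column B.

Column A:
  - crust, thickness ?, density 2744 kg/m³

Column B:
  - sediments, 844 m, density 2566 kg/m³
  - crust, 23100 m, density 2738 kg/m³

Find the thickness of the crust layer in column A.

Take the compensation level at the base of the deeper column (depth z_c below the surface of column A) and equate Σ ρ_i t_i down to z_c; mantle fills any gap and the z_c terms cancel.
Column A: x×2744 + (z_c − 0 − x)×3335
Column B: 1980×0 + 844×2566 + 23100×2738 + (z_c − 1980 − 23944)×3335
The z_c×3335 term appears on both sides and cancels. Collect the known terms of each column as K = Σ(ρt)_known − 3335 × (depth of known layers): K_A = 0 − 3335×0 = 0; K_B = 65413504 − 3335×(1980 + 23944) = −21043036.
Balance: K_A − x×(3335 − 2744) = K_B, so x = (K_A − K_B)/(3335 − 2744) = 21043000/591 = 35600 m.

35600 m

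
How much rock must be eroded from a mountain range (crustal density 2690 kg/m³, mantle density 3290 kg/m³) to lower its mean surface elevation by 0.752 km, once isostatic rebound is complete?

4.12 km

Net drop Δ = e − u = e − e ρ_c/ρ_m = e (ρ_m − ρ_c)/ρ_m.
e = Δ ρ_m/(ρ_m − ρ_c) = 0.752 km × 3290/600 = 4.12 km.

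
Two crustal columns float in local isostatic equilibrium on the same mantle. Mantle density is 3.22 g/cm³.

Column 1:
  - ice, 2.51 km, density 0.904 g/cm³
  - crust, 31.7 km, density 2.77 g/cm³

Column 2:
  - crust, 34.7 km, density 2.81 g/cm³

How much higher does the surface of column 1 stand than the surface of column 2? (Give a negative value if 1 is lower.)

For any compensation level in the mantle, the mantle terms cancel and isostasy reduces to e = (Σt_1 − Σt_2) − (Σ(ρt)_1 − Σ(ρt)_2) / ρ_m.
Σt_1 = 34.21 km; Σt_2 = 34.7 km; Σ(ρt)_1 = 90.07804; Σ(ρt)_2 = 97.507 (in km·g/cm³).
e = (34.21 − 34.7) − (90.07804 − 97.507) / 3.22 = 1.82 km.

1.82 km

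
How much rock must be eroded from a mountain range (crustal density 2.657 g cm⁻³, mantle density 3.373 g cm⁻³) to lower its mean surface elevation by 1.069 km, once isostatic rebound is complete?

Net drop Δ = e − u = e − e ρ_c/ρ_m = e (ρ_m − ρ_c)/ρ_m.
e = Δ ρ_m/(ρ_m − ρ_c) = 1.069 km × 3.373/0.716 = 5.04 km.

5.04 km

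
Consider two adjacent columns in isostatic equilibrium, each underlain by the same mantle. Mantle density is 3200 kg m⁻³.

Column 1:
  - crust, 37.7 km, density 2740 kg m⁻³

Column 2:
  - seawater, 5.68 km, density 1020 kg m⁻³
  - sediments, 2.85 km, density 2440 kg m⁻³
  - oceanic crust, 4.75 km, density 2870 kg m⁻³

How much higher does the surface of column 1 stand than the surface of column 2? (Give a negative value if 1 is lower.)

0.383 km

For any compensation level in the mantle, the mantle terms cancel and isostasy reduces to e = (Σt_1 − Σt_2) − (Σ(ρt)_1 − Σ(ρt)_2) / ρ_m.
Σt_1 = 37.7 km; Σt_2 = 13.28 km; Σ(ρt)_1 = 103298; Σ(ρt)_2 = 26380.1 (in km·kg m⁻³).
e = (37.7 − 13.28) − (103298 − 26380.1) / 3200 = 0.383 km.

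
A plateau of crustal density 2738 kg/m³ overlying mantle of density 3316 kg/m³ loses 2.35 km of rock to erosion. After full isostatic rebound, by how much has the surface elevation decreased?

0.41 km

Rebound u = e ρ_c/ρ_m = 2.35 km × 2738/3316 = 1.94 km.
Net surface drop = e − u = 2.35 km − 1.94 km = e (ρ_m − ρ_c)/ρ_m = 0.41 km.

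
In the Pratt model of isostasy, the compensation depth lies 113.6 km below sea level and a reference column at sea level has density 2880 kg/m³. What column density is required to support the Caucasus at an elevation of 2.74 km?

2810 kg/m³

Pratt balance: ρ_ref D = ρ (D + h).
ρ = ρ_ref D/(D + h) = 2880 × 113.6 km/(113.6 km + 2.74 km) = 2810 kg/m³.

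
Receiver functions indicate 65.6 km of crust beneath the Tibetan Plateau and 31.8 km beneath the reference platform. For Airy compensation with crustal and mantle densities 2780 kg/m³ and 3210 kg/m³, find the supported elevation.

4.53 km

Excess crust Δ = 65.6 km − 31.8 km = 33.8 km, split between elevation h and root r with h + r = Δ.
Airy balance ρ_c h = (ρ_m − ρ_c) r gives r = h ρ_c/(ρ_m − ρ_c), so h (1 + ρ_c/(ρ_m − ρ_c)) = Δ, i.e. h = Δ (ρ_m − ρ_c)/ρ_m.
h = 33.8 km × 430/3210 = 4.53 km.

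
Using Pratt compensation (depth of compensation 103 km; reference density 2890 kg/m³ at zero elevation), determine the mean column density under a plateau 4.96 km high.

Pratt balance: ρ_ref D = ρ (D + h).
ρ = ρ_ref D/(D + h) = 2890 × 103 km/(103 km + 4.96 km) = 2760 kg/m³.

2760 kg/m³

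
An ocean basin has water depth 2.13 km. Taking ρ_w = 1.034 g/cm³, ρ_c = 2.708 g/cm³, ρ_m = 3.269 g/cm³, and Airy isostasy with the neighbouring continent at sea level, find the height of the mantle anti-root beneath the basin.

Equating mass per unit area of the two columns: replacing crust with seawater at the top is compensated by replacing crust with mantle at the base: d (ρ_c − ρ_w) = a (ρ_m − ρ_c).
a = d (ρ_c − ρ_w)/(ρ_m − ρ_c) = 2.13 km × 1.674/0.561 = 6.36 km.

6.36 km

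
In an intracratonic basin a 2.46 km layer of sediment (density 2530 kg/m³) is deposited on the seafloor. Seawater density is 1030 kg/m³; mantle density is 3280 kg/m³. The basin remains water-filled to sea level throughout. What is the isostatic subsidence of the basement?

Submarine loading: the sediment displaces seawater, and the subsidence is in turn flooded, so s (ρ_m − ρ_w) = t (ρ_sed − ρ_w).
s = 2.46 km × (2530 − 1030) / (3280 − 1030) = 1.64 km.

1.64 km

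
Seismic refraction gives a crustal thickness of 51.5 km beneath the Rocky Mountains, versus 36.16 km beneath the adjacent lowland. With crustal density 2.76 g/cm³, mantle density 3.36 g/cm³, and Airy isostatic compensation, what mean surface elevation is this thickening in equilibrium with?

2.74 km

Excess crust Δ = 51.5 km − 36.16 km = 15.34 km, split between elevation h and root r with h + r = Δ.
Airy balance ρ_c h = (ρ_m − ρ_c) r gives r = h ρ_c/(ρ_m − ρ_c), so h (1 + ρ_c/(ρ_m − ρ_c)) = Δ, i.e. h = Δ (ρ_m − ρ_c)/ρ_m.
h = 15.34 km × 0.6/3.36 = 2.74 km.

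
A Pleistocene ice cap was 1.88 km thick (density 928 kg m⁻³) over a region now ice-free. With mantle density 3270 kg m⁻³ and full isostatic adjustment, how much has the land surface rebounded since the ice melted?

0.534 km

Removing the load lets mantle flow back in; uplift u satisfies ρ_ice t = ρ_m u.
u = t ρ_ice/ρ_m = 1.88 km × 928/3270 = 0.534 km.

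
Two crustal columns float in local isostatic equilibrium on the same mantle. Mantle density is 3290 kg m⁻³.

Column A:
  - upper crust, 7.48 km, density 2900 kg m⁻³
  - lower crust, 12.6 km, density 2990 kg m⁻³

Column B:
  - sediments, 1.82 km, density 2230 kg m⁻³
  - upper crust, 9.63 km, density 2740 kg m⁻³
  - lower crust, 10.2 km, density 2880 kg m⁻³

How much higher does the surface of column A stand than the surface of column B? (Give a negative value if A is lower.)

For any compensation level in the mantle, the mantle terms cancel and isostasy reduces to e = (Σt_A − Σt_B) − (Σ(ρt)_A − Σ(ρt)_B) / ρ_m.
Σt_A = 20.08 km; Σt_B = 21.65 km; Σ(ρt)_A = 59366; Σ(ρt)_B = 59820.8 (in km·kg m⁻³).
e = (20.08 − 21.65) − (59366 − 59820.8) / 3290 = −1.43 km.

−1.43 km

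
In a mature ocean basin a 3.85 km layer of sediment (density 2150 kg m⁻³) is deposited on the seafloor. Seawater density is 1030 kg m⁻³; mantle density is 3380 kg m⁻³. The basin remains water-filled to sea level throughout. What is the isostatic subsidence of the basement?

Submarine loading: the sediment displaces seawater, and the subsidence is in turn flooded, so s (ρ_m − ρ_w) = t (ρ_sed − ρ_w).
s = 3.85 km × (2150 − 1030) / (3380 − 1030) = 1.83 km.

1.83 km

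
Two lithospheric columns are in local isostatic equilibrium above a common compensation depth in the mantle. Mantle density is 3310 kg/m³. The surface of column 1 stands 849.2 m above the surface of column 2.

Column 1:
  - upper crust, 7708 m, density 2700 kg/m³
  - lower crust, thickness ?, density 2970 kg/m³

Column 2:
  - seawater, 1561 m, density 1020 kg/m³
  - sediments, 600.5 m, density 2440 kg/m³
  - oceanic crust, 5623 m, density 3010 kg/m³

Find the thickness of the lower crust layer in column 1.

Take the compensation level at the base of the deeper column (depth z_c below the surface of column 1) and equate Σ ρ_i t_i down to z_c; mantle fills any gap and the z_c terms cancel.
Column 1: 7708×2700 + x×2970 + (z_c − 7708 − x)×3310
Column 2: 849.2×0 + 1561×1020 + 600.5×2440 + 5623×3010 + (z_c − 849.2 − 7784.5)×3310
The z_c×3310 term appears on both sides and cancels. Collect the known terms of each column as K = Σ(ρt)_known − 3310 × (depth of known layers): K_1 = 20811600 − 3310×7708 = −4701880; K_2 = 19982670 − 3310×(849.2 + 7784.5) = −8594877.
Balance: K_1 − x×(3310 − 2970) = K_2, so x = (K_1 − K_2)/(3310 − 2970) = 3893000/340 = 11400 m.

11400 m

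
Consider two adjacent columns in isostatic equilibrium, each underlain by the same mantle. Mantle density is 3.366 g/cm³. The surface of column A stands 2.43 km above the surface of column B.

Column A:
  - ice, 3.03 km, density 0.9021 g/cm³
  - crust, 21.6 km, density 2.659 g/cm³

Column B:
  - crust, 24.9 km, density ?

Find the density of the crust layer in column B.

2.78 g/cm³

Take the compensation level at the base of the deeper column (depth z_c below the surface of column A) and equate Σ ρ_i t_i down to z_c; mantle fills any gap and the z_c terms cancel.
Column A: 3.03×0.9021 + 21.6×2.659 + (z_c − 24.63)×3.366
Column B: 2.43×0 + 24.9×ρ + (z_c − 2.43 − 24.9)×3.366
The z_c×3.366 term appears on both sides and cancels. Collect the known terms of each column as K = Σ(ρt)_known − 3.366 × (depth of known layers): K_A = 60.167763 − 3.366×24.63 = −22.736817; K_B = 0 − 3.366×(2.43 + 24.9) = −91.99278.
Balance: K_A = K_B + 24.9×ρ, so ρ = (K_A − K_B)/24.9 = 69.256/24.9 = 2.78 g/cm³.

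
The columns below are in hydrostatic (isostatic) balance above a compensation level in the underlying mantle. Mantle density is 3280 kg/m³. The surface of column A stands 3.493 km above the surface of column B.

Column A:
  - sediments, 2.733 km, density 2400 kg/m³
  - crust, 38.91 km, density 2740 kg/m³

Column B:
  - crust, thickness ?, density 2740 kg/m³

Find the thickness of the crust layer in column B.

22.1 km

Take the compensation level at the base of the deeper column (depth z_c below the surface of column A) and equate Σ ρ_i t_i down to z_c; mantle fills any gap and the z_c terms cancel.
Column A: 2.733×2400 + 38.91×2740 + (z_c − 41.643)×3280
Column B: 3.493×0 + x×2740 + (z_c − 3.493 − 0 − x)×3280
The z_c×3280 term appears on both sides and cancels. Collect the known terms of each column as K = Σ(ρt)_known − 3280 × (depth of known layers): K_A = 113172.6 − 3280×41.643 = −23416.44; K_B = 0 − 3280×(3.493 + 0) = −11457.04.
Balance: K_A = K_B − x×(3280 − 2740), so x = (K_B − K_A)/(3280 − 2740) = 11959.4/540 = 22.1 km.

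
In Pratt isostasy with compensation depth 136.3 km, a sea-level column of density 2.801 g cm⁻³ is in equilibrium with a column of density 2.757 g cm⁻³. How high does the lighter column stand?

2.18 km

ρ_ref D = ρ (D + h) → h = D (ρ_ref − ρ)/ρ.
h = 136.3 km × (2.801 − 2.757)/2.757 = 2.18 km.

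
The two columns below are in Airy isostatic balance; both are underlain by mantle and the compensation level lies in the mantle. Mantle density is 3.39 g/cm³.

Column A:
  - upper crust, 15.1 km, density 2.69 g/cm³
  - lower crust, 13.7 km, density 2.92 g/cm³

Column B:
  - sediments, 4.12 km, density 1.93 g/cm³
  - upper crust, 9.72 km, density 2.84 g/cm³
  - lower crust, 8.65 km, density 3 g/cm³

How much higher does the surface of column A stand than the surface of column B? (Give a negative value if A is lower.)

0.671 km

For any compensation level in the mantle, the mantle terms cancel and isostasy reduces to e = (Σt_A − Σt_B) − (Σ(ρt)_A − Σ(ρt)_B) / ρ_m.
Σt_A = 28.8 km; Σt_B = 22.49 km; Σ(ρt)_A = 80.623; Σ(ρt)_B = 61.5064 (in km·g/cm³).
e = (28.8 − 22.49) − (80.623 − 61.5064) / 3.39 = 0.671 km.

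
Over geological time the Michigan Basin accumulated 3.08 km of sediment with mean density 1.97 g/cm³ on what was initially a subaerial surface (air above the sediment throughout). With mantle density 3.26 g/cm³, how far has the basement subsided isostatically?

Subaerial load: s = t ρ_sed / ρ_m = 3.08 km × 1.97/3.26 = 1.86 km.

1.86 km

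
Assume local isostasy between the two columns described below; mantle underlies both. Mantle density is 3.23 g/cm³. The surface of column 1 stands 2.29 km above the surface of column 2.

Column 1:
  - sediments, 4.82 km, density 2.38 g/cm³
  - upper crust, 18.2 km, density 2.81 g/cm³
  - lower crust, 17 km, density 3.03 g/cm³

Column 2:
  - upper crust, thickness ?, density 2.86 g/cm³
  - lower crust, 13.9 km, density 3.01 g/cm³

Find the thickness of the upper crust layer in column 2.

Take the compensation level at the base of the deeper column (depth z_c below the surface of column 1) and equate Σ ρ_i t_i down to z_c; mantle fills any gap and the z_c terms cancel.
Column 1: 4.82×2.38 + 18.2×2.81 + 17×3.03 + (z_c − 40.02)×3.23
Column 2: 2.29×0 + x×2.86 + 13.9×3.01 + (z_c − 2.29 − 13.9 − x)×3.23
The z_c×3.23 term appears on both sides and cancels. Collect the known terms of each column as K = Σ(ρt)_known − 3.23 × (depth of known layers): K_1 = 114.1236 − 3.23×40.02 = −15.141; K_2 = 41.839 − 3.23×(2.29 + 13.9) = −10.4547.
Balance: K_1 = K_2 − x×(3.23 − 2.86), so x = (K_2 − K_1)/(3.23 − 2.86) = 4.6863/0.37 = 12.7 km.

12.7 km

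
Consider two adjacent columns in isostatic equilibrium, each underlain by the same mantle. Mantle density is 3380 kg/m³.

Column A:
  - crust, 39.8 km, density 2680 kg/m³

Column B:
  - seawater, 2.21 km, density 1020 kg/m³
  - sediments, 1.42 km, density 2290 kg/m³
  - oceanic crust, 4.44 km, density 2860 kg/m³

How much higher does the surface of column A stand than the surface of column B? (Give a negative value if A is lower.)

For any compensation level in the mantle, the mantle terms cancel and isostasy reduces to e = (Σt_A − Σt_B) − (Σ(ρt)_A − Σ(ρt)_B) / ρ_m.
Σt_A = 39.8 km; Σt_B = 8.07 km; Σ(ρt)_A = 106664; Σ(ρt)_B = 18204.4 (in km·kg/m³).
e = (39.8 − 8.07) − (106664 − 18204.4) / 3380 = 5.56 km.

5.56 km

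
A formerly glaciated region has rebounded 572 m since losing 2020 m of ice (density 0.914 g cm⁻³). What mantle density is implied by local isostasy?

ρ_m = ρ_ice t / u = 0.914 × 2020 m/572 m = 3.23 g cm⁻³.

3.23 g cm⁻³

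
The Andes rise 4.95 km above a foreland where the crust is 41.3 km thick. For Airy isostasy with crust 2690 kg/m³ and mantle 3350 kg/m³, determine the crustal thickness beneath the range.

Root depth r = h ρ_c / (ρ_m − ρ_c) = 4.95 km × 2690 / 660 = 20.18 km.
Total thickness = T + h + r = 41.3 km + 4.95 km + 20.18 km = 66.4 km.

66.4 km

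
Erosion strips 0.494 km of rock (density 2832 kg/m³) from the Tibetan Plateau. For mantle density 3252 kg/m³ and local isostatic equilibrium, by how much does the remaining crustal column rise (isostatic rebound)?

Unloading: uplift u = e ρ_c/ρ_m = 0.494 km × 2832/3252 = 0.43 km.

0.43 km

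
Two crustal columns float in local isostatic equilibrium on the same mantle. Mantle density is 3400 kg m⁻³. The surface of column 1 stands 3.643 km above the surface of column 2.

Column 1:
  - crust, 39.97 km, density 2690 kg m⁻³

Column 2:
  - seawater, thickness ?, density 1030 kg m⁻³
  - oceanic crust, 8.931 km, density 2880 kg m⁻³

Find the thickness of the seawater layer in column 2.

Take the compensation level at the base of the deeper column (depth z_c below the surface of column 1) and equate Σ ρ_i t_i down to z_c; mantle fills any gap and the z_c terms cancel.
Column 1: 39.97×2690 + (z_c − 39.97)×3400
Column 2: 3.643×0 + x×1030 + 8.931×2880 + (z_c − 3.643 − 8.931 − x)×3400
The z_c×3400 term appears on both sides and cancels. Collect the known terms of each column as K = Σ(ρt)_known − 3400 × (depth of known layers): K_1 = 107519.3 − 3400×39.97 = −28378.7; K_2 = 25721.28 − 3400×(3.643 + 8.931) = −17030.32.
Balance: K_1 = K_2 − x×(3400 − 1030), so x = (K_2 − K_1)/(3400 − 1030) = 11348.4/2370 = 4.79 km.

4.79 km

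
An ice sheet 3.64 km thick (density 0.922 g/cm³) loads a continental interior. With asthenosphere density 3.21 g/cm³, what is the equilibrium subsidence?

1.05 km

Balancing pressure at the compensation depth: the ice load ρ_ice t is balanced by mantle displaced below, ρ_m s.
s = t ρ_ice / ρ_m = 3.64 km × 0.922/3.21 = 1.05 km.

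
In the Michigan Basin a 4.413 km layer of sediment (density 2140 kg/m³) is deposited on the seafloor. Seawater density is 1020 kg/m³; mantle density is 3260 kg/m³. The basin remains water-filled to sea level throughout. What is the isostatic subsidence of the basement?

Submarine loading: the sediment displaces seawater, and the subsidence is in turn flooded, so s (ρ_m − ρ_w) = t (ρ_sed − ρ_w).
s = 4.413 km × (2140 − 1020) / (3260 − 1020) = 2.21 km.

2.21 km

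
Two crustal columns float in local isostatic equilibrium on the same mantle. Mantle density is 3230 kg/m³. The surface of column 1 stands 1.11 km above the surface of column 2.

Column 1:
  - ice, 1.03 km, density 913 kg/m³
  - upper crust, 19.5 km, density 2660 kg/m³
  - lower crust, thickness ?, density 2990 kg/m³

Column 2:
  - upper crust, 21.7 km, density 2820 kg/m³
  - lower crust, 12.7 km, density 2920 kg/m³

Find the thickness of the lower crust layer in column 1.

Take the compensation level at the base of the deeper column (depth z_c below the surface of column 1) and equate Σ ρ_i t_i down to z_c; mantle fills any gap and the z_c terms cancel.
Column 1: 1.03×913 + 19.5×2660 + x×2990 + (z_c − 20.53 − x)×3230
Column 2: 1.11×0 + 21.7×2820 + 12.7×2920 + (z_c − 1.11 − 34.4)×3230
The z_c×3230 term appears on both sides and cancels. Collect the known terms of each column as K = Σ(ρt)_known − 3230 × (depth of known layers): K_1 = 52810.39 − 3230×20.53 = −13501.51; K_2 = 98278 − 3230×(1.11 + 34.4) = −16419.3.
Balance: K_1 − x×(3230 − 2990) = K_2, so x = (K_1 − K_2)/(3230 − 2990) = 2917.79/240 = 12.2 km.

12.2 km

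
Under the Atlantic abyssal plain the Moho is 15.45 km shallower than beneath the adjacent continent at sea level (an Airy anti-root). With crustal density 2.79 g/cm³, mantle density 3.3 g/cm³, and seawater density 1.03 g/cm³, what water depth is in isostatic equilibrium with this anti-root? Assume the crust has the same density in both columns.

Replacing a thickness d of crust by seawater at the top must be balanced by replacing crust with mantle at the base: d (ρ_c − ρ_w) = a (ρ_m − ρ_c).
d = a (ρ_m − ρ_c)/(ρ_c − ρ_w) = 15.45 km × 0.51/1.76 = 4.48 km.

4.48 km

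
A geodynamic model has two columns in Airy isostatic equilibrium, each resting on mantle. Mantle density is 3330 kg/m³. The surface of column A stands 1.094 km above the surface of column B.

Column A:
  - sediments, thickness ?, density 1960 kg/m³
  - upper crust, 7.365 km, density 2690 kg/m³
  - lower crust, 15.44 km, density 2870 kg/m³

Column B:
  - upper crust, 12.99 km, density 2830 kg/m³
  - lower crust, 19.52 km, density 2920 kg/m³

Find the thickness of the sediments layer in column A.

4.62 km

Take the compensation level at the base of the deeper column (depth z_c below the surface of column A) and equate Σ ρ_i t_i down to z_c; mantle fills any gap and the z_c terms cancel.
Column A: x×1960 + 7.365×2690 + 15.44×2870 + (z_c − 22.805 − x)×3330
Column B: 1.094×0 + 12.99×2830 + 19.52×2920 + (z_c − 1.094 − 32.51)×3330
The z_c×3330 term appears on both sides and cancels. Collect the known terms of each column as K = Σ(ρt)_known − 3330 × (depth of known layers): K_A = 64124.65 − 3330×22.805 = −11816; K_B = 93760.1 − 3330×(1.094 + 32.51) = −18141.22.
Balance: K_A − x×(3330 − 1960) = K_B, so x = (K_A − K_B)/(3330 − 1960) = 6325.22/1370 = 4.62 km.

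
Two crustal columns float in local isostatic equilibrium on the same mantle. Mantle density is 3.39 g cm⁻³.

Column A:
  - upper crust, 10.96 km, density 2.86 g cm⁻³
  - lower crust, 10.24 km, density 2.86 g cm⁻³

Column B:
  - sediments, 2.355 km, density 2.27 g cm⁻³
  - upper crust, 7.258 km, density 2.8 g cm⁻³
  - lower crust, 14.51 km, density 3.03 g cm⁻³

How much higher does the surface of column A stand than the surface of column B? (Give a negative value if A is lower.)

For any compensation level in the mantle, the mantle terms cancel and isostasy reduces to e = (Σt_A − Σt_B) − (Σ(ρt)_A − Σ(ρt)_B) / ρ_m.
Σt_A = 21.2 km; Σt_B = 24.123 km; Σ(ρt)_A = 60.632; Σ(ρt)_B = 69.63355 (in km·g cm⁻³).
e = (21.2 − 24.123) − (60.632 − 69.63355) / 3.39 = −0.268 km.

−0.268 km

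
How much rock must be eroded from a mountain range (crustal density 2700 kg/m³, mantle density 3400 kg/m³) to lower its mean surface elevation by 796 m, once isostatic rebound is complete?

3870 m

Net drop Δ = e − u = e − e ρ_c/ρ_m = e (ρ_m − ρ_c)/ρ_m.
e = Δ ρ_m/(ρ_m − ρ_c) = 796 m × 3400/700 = 3870 m.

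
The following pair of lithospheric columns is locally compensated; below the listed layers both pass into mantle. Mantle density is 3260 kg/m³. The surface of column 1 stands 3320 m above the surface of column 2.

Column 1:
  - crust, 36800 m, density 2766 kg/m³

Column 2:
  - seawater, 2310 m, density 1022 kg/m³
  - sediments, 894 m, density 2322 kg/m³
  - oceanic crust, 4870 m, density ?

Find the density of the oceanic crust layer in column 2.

Take the compensation level at the base of the deeper column (depth z_c below the surface of column 1) and equate Σ ρ_i t_i down to z_c; mantle fills any gap and the z_c terms cancel.
Column 1: 36800×2766 + (z_c − 36800)×3260
Column 2: 3320×0 + 2310×1022 + 894×2322 + 4870×ρ + (z_c − 3320 − 8074)×3260
The z_c×3260 term appears on both sides and cancels. Collect the known terms of each column as K = Σ(ρt)_known − 3260 × (depth of known layers): K_1 = 101788800 − 3260×36800 = −18179200; K_2 = 4436688 − 3260×(3320 + 8074) = −32707752.
Balance: K_1 = K_2 + 4870×ρ, so ρ = (K_1 − K_2)/4870 = 14528600/4870 = 2980 kg/m³.

2980 kg/m³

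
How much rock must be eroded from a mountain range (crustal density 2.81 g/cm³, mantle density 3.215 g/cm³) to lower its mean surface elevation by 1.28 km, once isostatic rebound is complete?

10.2 km

Net drop Δ = e − u = e − e ρ_c/ρ_m = e (ρ_m − ρ_c)/ρ_m.
e = Δ ρ_m/(ρ_m − ρ_c) = 1.28 km × 3.215/0.405 = 10.2 km.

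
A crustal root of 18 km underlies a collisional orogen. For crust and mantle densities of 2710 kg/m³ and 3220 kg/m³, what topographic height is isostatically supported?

3.39 km

Balancing pressure at the compensation depth: ρ_c h = (ρ_m − ρ_c) r.
h = r (ρ_m − ρ_c) / ρ_c = 18 km × (3220 − 2710) / 2710 = 3.39 km.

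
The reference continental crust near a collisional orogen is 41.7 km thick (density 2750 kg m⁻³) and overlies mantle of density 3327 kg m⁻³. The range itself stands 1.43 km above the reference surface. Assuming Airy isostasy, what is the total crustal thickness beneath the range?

49.9 km

Root depth r = h ρ_c / (ρ_m − ρ_c) = 1.43 km × 2750 / 577 = 6.815 km.
Total thickness = T + h + r = 41.7 km + 1.43 km + 6.815 km = 49.9 km.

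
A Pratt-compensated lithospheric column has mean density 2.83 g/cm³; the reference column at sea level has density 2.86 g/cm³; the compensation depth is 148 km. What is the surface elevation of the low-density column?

1.57 km

ρ_ref D = ρ (D + h) → h = D (ρ_ref − ρ)/ρ.
h = 148 km × (2.86 − 2.83)/2.83 = 1.57 km.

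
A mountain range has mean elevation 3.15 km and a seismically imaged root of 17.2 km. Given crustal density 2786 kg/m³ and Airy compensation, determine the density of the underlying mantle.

3300 kg/m³

Airy balance: ρ_c h = (ρ_m − ρ_c) r → ρ_m = ρ_c (1 + h/r).
ρ_m = 2786 × (1 + 3.15 km/17.2 km) = 3300 kg/m³.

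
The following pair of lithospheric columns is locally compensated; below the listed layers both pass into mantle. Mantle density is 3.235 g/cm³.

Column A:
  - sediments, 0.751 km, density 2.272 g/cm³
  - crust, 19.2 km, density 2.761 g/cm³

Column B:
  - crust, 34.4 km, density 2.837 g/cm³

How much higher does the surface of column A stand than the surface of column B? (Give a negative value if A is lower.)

For any compensation level in the mantle, the mantle terms cancel and isostasy reduces to e = (Σt_A − Σt_B) − (Σ(ρt)_A − Σ(ρt)_B) / ρ_m.
Σt_A = 19.951 km; Σt_B = 34.4 km; Σ(ρt)_A = 54.717472; Σ(ρt)_B = 97.5928 (in km·g/cm³).
e = (19.951 − 34.4) − (54.717472 − 97.5928) / 3.235 = −1.2 km.

−1.2 km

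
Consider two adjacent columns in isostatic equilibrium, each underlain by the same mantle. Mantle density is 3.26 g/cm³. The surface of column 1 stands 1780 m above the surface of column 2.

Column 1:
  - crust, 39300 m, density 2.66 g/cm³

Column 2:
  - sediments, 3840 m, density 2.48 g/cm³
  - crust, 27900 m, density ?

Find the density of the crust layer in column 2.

2.73 g/cm³

Take the compensation level at the base of the deeper column (depth z_c below the surface of column 1) and equate Σ ρ_i t_i down to z_c; mantle fills any gap and the z_c terms cancel.
Column 1: 39300×2.66 + (z_c − 39300)×3.26
Column 2: 1780×0 + 3840×2.48 + 27900×ρ + (z_c − 1780 − 31740)×3.26
The z_c×3.26 term appears on both sides and cancels. Collect the known terms of each column as K = Σ(ρt)_known − 3.26 × (depth of known layers): K_1 = 104538 − 3.26×39300 = −23580; K_2 = 9523.2 − 3.26×(1780 + 31740) = −99752.
Balance: K_1 = K_2 + 27900×ρ, so ρ = (K_1 − K_2)/27900 = 76172/27900 = 2.73 g/cm³.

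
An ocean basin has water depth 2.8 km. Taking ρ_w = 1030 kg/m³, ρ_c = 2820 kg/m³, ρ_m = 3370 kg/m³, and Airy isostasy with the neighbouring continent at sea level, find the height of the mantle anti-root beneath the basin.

In Airy isostatic equilibrium: replacing crust with seawater at the top is compensated by replacing crust with mantle at the base: d (ρ_c − ρ_w) = a (ρ_m − ρ_c).
a = d (ρ_c − ρ_w)/(ρ_m − ρ_c) = 2.8 km × 1790/550 = 9.11 km.

9.11 km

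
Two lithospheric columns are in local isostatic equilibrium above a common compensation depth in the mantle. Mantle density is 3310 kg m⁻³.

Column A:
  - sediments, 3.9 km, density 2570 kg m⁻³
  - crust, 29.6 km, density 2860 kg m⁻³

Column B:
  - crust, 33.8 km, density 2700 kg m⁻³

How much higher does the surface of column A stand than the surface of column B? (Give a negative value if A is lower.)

For any compensation level in the mantle, the mantle terms cancel and isostasy reduces to e = (Σt_A − Σt_B) − (Σ(ρt)_A − Σ(ρt)_B) / ρ_m.
Σt_A = 33.5 km; Σt_B = 33.8 km; Σ(ρt)_A = 94679; Σ(ρt)_B = 91260 (in km·kg m⁻³).
e = (33.5 − 33.8) − (94679 − 91260) / 3310 = −1.33 km.

−1.33 km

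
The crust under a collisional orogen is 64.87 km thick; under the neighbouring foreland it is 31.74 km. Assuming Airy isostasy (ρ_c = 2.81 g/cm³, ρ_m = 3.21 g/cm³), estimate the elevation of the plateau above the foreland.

Excess crust Δ = 64.87 km − 31.74 km = 33.13 km, split between elevation h and root r with h + r = Δ.
Airy balance ρ_c h = (ρ_m − ρ_c) r gives r = h ρ_c/(ρ_m − ρ_c), so h (1 + ρ_c/(ρ_m − ρ_c)) = Δ, i.e. h = Δ (ρ_m − ρ_c)/ρ_m.
h = 33.13 km × 0.4/3.21 = 4.13 km.

4.13 km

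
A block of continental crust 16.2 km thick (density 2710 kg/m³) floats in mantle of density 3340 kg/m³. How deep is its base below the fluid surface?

Draft d = t ρ_obj/ρ_fluid = 16.2 km × 2710/3340 = 13.1 km.

13.1 km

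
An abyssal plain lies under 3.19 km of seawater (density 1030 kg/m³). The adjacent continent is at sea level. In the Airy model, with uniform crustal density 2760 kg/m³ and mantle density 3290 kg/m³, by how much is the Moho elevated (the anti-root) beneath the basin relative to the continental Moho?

Isostatic balance requires: replacing crust with seawater at the top is compensated by replacing crust with mantle at the base: d (ρ_c − ρ_w) = a (ρ_m − ρ_c).
a = d (ρ_c − ρ_w)/(ρ_m − ρ_c) = 3.19 km × 1730/530 = 10.4 km.

10.4 km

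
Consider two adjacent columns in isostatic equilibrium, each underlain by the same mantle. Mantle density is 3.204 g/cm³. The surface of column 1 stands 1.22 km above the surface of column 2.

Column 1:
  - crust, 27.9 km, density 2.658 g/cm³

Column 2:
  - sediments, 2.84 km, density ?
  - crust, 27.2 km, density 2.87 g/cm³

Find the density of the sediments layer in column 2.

Take the compensation level at the base of the deeper column (depth z_c below the surface of column 1) and equate Σ ρ_i t_i down to z_c; mantle fills any gap and the z_c terms cancel.
Column 1: 27.9×2.658 + (z_c − 27.9)×3.204
Column 2: 1.22×0 + 2.84×ρ + 27.2×2.87 + (z_c − 1.22 − 30.04)×3.204
The z_c×3.204 term appears on both sides and cancels. Collect the known terms of each column as K = Σ(ρt)_known − 3.204 × (depth of known layers): K_1 = 74.1582 − 3.204×27.9 = −15.2334; K_2 = 78.064 − 3.204×(1.22 + 30.04) = −22.09304.
Balance: K_1 = K_2 + 2.84×ρ, so ρ = (K_1 − K_2)/2.84 = 6.85964/2.84 = 2.42 g/cm³.

2.42 g/cm³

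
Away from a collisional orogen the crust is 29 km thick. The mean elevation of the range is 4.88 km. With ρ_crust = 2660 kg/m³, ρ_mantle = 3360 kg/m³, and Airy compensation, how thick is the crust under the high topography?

Root depth r = h ρ_c / (ρ_m − ρ_c) = 4.88 km × 2660 / 700 = 18.54 km.
Total thickness = T + h + r = 29 km + 4.88 km + 18.54 km = 52.4 km.

52.4 km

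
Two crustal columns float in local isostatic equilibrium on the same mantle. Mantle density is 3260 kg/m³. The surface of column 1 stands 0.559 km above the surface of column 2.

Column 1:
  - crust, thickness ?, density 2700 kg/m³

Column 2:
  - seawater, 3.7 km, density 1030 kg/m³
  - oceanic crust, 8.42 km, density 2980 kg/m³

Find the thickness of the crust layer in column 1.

Take the compensation level at the base of the deeper column (depth z_c below the surface of column 1) and equate Σ ρ_i t_i down to z_c; mantle fills any gap and the z_c terms cancel.
Column 1: x×2700 + (z_c − 0 − x)×3260
Column 2: 0.559×0 + 3.7×1030 + 8.42×2980 + (z_c − 0.559 − 12.12)×3260
The z_c×3260 term appears on both sides and cancels. Collect the known terms of each column as K = Σ(ρt)_known − 3260 × (depth of known layers): K_1 = 0 − 3260×0 = 0; K_2 = 28902.6 − 3260×(0.559 + 12.12) = −12430.94.
Balance: K_1 − x×(3260 − 2700) = K_2, so x = (K_1 − K_2)/(3260 − 2700) = 12430.9/560 = 22.2 km.

22.2 km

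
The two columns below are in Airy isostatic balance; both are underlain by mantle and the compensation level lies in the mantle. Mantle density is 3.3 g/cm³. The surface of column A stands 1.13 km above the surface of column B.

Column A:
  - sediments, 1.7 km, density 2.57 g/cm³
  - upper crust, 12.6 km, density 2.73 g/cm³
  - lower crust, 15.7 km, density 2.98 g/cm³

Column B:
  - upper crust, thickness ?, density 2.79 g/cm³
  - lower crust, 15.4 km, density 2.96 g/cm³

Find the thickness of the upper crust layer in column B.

8.79 km

Take the compensation level at the base of the deeper column (depth z_c below the surface of column A) and equate Σ ρ_i t_i down to z_c; mantle fills any gap and the z_c terms cancel.
Column A: 1.7×2.57 + 12.6×2.73 + 15.7×2.98 + (z_c − 30)×3.3
Column B: 1.13×0 + x×2.79 + 15.4×2.96 + (z_c − 1.13 − 15.4 − x)×3.3
The z_c×3.3 term appears on both sides and cancels. Collect the known terms of each column as K = Σ(ρt)_known − 3.3 × (depth of known layers): K_A = 85.553 − 3.3×30 = −13.447; K_B = 45.584 − 3.3×(1.13 + 15.4) = −8.965.
Balance: K_A = K_B − x×(3.3 − 2.79), so x = (K_B − K_A)/(3.3 − 2.79) = 4.482/0.51 = 8.79 km.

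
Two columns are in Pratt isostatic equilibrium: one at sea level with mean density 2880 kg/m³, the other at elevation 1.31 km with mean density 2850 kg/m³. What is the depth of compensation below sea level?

124 km

ρ_ref D = ρ (D + h) → D (ρ_ref − ρ) = ρ h.
D = ρ h/(ρ_ref − ρ) = 2850 × 1.31 km/(2880 − 2850) = 124 km.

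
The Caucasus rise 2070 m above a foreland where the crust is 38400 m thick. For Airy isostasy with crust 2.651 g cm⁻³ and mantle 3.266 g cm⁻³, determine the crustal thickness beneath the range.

49400 m

Root depth r = h ρ_c / (ρ_m − ρ_c) = 2070 m × 2.651 / 0.615 = 8923 m.
Total thickness = T + h + r = 38400 m + 2070 m + 8923 m = 49400 m.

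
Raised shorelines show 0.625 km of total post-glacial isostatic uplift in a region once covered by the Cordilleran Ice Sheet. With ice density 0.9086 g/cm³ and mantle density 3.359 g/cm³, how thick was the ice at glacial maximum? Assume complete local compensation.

u = t ρ_ice/ρ_m → t = u ρ_m/ρ_ice = 0.625 km × 3.359/0.9086 = 2.31 km.

2.31 km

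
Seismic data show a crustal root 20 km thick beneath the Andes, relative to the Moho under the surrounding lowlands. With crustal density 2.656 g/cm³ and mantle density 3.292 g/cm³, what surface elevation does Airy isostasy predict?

Equating mass per unit area of the two columns: ρ_c h = (ρ_m − ρ_c) r.
h = r (ρ_m − ρ_c) / ρ_c = 20 km × (3.292 − 2.656) / 2.656 = 4.79 km.

4.79 km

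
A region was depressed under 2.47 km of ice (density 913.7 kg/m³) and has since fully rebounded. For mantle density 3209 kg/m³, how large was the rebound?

0.703 km

Removing the load lets mantle flow back in; uplift u satisfies ρ_ice t = ρ_m u.
u = t ρ_ice/ρ_m = 2.47 km × 913.7/3209 = 0.703 km.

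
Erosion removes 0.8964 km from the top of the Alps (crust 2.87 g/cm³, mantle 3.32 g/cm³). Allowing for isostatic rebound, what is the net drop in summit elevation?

Rebound u = e ρ_c/ρ_m = 0.8964 km × 2.87/3.32 = 0.7749 km.
Net surface drop = e − u = 0.8964 km − 0.7749 km = e (ρ_m − ρ_c)/ρ_m = 0.121 km.

0.121 km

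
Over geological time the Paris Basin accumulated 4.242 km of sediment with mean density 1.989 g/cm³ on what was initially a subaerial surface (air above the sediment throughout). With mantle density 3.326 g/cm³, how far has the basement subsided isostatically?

Subaerial load: s = t ρ_sed / ρ_m = 4.242 km × 1.989/3.326 = 2.54 km.

2.54 km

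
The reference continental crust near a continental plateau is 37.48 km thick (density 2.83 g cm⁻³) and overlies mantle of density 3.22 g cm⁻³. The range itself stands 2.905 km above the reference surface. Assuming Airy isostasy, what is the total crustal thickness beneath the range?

Root depth r = h ρ_c / (ρ_m − ρ_c) = 2.905 km × 2.83 / 0.39 = 21.08 km.
Total thickness = T + h + r = 37.48 km + 2.905 km + 21.08 km = 61.5 km.

61.5 km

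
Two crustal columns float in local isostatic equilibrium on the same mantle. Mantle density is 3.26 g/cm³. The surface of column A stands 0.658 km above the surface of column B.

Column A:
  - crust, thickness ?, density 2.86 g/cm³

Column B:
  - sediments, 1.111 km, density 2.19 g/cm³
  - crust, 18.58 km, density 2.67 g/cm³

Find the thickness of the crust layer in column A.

Take the compensation level at the base of the deeper column (depth z_c below the surface of column A) and equate Σ ρ_i t_i down to z_c; mantle fills any gap and the z_c terms cancel.
Column A: x×2.86 + (z_c − 0 − x)×3.26
Column B: 0.658×0 + 1.111×2.19 + 18.58×2.67 + (z_c − 0.658 − 19.691)×3.26
The z_c×3.26 term appears on both sides and cancels. Collect the known terms of each column as K = Σ(ρt)_known − 3.26 × (depth of known layers): K_A = 0 − 3.26×0 = 0; K_B = 52.04169 − 3.26×(0.658 + 19.691) = −14.29605.
Balance: K_A − x×(3.26 − 2.86) = K_B, so x = (K_A − K_B)/(3.26 − 2.86) = 14.296/0.4 = 35.7 km.

35.7 km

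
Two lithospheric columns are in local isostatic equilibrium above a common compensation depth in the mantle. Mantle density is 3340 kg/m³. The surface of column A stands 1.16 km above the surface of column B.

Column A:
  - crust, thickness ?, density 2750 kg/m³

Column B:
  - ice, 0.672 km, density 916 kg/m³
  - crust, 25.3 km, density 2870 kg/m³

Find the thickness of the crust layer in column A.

Take the compensation level at the base of the deeper column (depth z_c below the surface of column A) and equate Σ ρ_i t_i down to z_c; mantle fills any gap and the z_c terms cancel.
Column A: x×2750 + (z_c − 0 − x)×3340
Column B: 1.16×0 + 0.672×916 + 25.3×2870 + (z_c − 1.16 − 25.972)×3340
The z_c×3340 term appears on both sides and cancels. Collect the known terms of each column as K = Σ(ρt)_known − 3340 × (depth of known layers): K_A = 0 − 3340×0 = 0; K_B = 73226.552 − 3340×(1.16 + 25.972) = −17394.328.
Balance: K_A − x×(3340 − 2750) = K_B, so x = (K_A − K_B)/(3340 − 2750) = 17394.3/590 = 29.5 km.

29.5 km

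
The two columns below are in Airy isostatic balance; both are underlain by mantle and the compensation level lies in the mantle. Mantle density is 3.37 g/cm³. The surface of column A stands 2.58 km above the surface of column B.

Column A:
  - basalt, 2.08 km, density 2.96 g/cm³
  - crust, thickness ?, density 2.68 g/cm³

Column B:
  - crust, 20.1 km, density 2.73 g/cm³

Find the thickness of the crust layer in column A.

Take the compensation level at the base of the deeper column (depth z_c below the surface of column A) and equate Σ ρ_i t_i down to z_c; mantle fills any gap and the z_c terms cancel.
Column A: 2.08×2.96 + x×2.68 + (z_c − 2.08 − x)×3.37
Column B: 2.58×0 + 20.1×2.73 + (z_c − 2.58 − 20.1)×3.37
The z_c×3.37 term appears on both sides and cancels. Collect the known terms of each column as K = Σ(ρt)_known − 3.37 × (depth of known layers): K_A = 6.1568 − 3.37×2.08 = −0.8528; K_B = 54.873 − 3.37×(2.58 + 20.1) = −21.5586.
Balance: K_A − x×(3.37 − 2.68) = K_B, so x = (K_A − K_B)/(3.37 − 2.68) = 20.7058/0.69 = 30 km.

30 km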